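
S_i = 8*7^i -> [8, 56, 392, 2744, 19208]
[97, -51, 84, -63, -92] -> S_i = Random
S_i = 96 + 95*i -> [96, 191, 286, 381, 476]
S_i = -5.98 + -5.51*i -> [-5.98, -11.49, -17.0, -22.51, -28.02]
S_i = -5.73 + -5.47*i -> [-5.73, -11.2, -16.67, -22.14, -27.61]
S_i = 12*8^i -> [12, 96, 768, 6144, 49152]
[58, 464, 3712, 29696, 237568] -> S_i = 58*8^i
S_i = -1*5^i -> [-1, -5, -25, -125, -625]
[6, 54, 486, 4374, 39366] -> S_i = 6*9^i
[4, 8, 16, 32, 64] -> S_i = 4*2^i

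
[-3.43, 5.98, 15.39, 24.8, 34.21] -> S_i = -3.43 + 9.41*i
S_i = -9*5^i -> [-9, -45, -225, -1125, -5625]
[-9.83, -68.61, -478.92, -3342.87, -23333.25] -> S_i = -9.83*6.98^i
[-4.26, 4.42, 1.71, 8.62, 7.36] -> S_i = Random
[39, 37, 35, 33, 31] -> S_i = 39 + -2*i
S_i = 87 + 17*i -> [87, 104, 121, 138, 155]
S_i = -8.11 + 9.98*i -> [-8.11, 1.87, 11.85, 21.83, 31.81]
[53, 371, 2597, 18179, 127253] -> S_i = 53*7^i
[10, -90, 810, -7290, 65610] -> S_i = 10*-9^i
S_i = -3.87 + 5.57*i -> [-3.87, 1.7, 7.27, 12.84, 18.41]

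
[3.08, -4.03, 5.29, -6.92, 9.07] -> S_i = 3.08*(-1.31)^i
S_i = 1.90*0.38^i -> [1.9, 0.72, 0.27, 0.1, 0.04]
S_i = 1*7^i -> [1, 7, 49, 343, 2401]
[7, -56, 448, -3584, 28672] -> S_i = 7*-8^i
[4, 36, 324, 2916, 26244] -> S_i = 4*9^i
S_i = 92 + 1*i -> [92, 93, 94, 95, 96]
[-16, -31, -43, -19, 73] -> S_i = Random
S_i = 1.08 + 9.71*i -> [1.08, 10.79, 20.5, 30.21, 39.92]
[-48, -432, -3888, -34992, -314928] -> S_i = -48*9^i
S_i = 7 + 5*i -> [7, 12, 17, 22, 27]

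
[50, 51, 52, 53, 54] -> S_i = 50 + 1*i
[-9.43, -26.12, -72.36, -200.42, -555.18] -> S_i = -9.43*2.77^i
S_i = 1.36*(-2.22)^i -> [1.36, -3.02, 6.7, -14.88, 33.03]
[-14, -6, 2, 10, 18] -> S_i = -14 + 8*i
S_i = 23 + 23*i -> [23, 46, 69, 92, 115]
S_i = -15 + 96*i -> [-15, 81, 177, 273, 369]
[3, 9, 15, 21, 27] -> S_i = 3 + 6*i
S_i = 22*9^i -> [22, 198, 1782, 16038, 144342]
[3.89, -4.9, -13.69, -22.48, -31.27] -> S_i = 3.89 + -8.79*i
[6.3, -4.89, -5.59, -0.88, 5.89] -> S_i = Random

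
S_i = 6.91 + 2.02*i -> [6.91, 8.93, 10.95, 12.97, 14.99]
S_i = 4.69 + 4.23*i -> [4.69, 8.92, 13.15, 17.38, 21.61]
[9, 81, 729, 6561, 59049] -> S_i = 9*9^i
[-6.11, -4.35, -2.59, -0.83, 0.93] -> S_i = -6.11 + 1.76*i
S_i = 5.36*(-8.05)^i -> [5.36, -43.15, 347.34, -2796.1, 22508.59]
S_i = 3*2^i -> [3, 6, 12, 24, 48]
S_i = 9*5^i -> [9, 45, 225, 1125, 5625]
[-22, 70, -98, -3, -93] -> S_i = Random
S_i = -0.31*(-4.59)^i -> [-0.31, 1.42, -6.53, 29.98, -137.6]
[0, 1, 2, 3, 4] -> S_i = 0 + 1*i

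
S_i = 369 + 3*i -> [369, 372, 375, 378, 381]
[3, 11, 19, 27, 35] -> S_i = 3 + 8*i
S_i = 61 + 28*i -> [61, 89, 117, 145, 173]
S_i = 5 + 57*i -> [5, 62, 119, 176, 233]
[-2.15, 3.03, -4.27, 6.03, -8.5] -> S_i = -2.15*(-1.41)^i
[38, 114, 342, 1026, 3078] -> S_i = 38*3^i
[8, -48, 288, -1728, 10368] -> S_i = 8*-6^i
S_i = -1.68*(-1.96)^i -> [-1.68, 3.29, -6.45, 12.65, -24.79]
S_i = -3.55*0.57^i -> [-3.55, -2.02, -1.15, -0.66, -0.37]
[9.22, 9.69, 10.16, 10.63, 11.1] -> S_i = 9.22 + 0.47*i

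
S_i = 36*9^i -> [36, 324, 2916, 26244, 236196]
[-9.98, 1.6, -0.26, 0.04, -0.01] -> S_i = -9.98*(-0.16)^i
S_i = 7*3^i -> [7, 21, 63, 189, 567]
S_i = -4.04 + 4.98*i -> [-4.04, 0.94, 5.92, 10.9, 15.88]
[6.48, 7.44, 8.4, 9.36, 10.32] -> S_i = 6.48 + 0.96*i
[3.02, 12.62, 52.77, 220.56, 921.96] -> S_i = 3.02*4.18^i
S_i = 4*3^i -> [4, 12, 36, 108, 324]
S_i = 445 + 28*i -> [445, 473, 501, 529, 557]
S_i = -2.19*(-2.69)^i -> [-2.19, 5.89, -15.85, 42.63, -114.67]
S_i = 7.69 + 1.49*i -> [7.69, 9.18, 10.67, 12.16, 13.65]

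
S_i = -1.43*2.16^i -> [-1.43, -3.09, -6.67, -14.41, -31.13]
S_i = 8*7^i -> [8, 56, 392, 2744, 19208]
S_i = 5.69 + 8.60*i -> [5.69, 14.29, 22.89, 31.49, 40.09]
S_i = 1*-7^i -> [1, -7, 49, -343, 2401]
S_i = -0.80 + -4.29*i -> [-0.8, -5.09, -9.38, -13.67, -17.96]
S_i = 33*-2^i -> [33, -66, 132, -264, 528]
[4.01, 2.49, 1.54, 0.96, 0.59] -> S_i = 4.01*0.62^i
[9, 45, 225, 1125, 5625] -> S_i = 9*5^i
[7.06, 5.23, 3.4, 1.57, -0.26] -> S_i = 7.06 + -1.83*i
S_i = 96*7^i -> [96, 672, 4704, 32928, 230496]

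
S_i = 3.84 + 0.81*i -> [3.84, 4.65, 5.46, 6.27, 7.08]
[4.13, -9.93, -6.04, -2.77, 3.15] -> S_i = Random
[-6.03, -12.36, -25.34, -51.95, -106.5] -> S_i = -6.03*2.05^i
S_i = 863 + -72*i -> [863, 791, 719, 647, 575]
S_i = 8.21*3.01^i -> [8.21, 24.71, 74.38, 223.89, 673.92]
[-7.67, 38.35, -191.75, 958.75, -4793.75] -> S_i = -7.67*(-5.00)^i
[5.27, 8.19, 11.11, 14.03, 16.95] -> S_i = 5.27 + 2.92*i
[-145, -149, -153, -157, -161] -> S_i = -145 + -4*i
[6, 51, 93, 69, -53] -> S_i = Random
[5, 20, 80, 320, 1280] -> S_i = 5*4^i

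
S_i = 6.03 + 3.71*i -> [6.03, 9.74, 13.45, 17.16, 20.87]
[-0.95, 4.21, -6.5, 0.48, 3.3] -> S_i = Random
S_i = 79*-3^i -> [79, -237, 711, -2133, 6399]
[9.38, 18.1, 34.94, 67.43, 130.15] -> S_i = 9.38*1.93^i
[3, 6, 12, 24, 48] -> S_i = 3*2^i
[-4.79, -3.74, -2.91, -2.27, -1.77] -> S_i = -4.79*0.78^i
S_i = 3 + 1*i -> [3, 4, 5, 6, 7]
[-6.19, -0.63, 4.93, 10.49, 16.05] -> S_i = -6.19 + 5.56*i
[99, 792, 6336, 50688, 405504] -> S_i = 99*8^i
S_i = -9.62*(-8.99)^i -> [-9.62, 86.48, -777.49, 6989.63, -62836.77]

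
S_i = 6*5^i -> [6, 30, 150, 750, 3750]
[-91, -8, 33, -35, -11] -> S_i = Random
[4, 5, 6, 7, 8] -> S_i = 4 + 1*i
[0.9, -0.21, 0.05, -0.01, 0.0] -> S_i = 0.90*(-0.23)^i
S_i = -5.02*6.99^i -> [-5.02, -35.09, -245.28, -1714.49, -11984.29]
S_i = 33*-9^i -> [33, -297, 2673, -24057, 216513]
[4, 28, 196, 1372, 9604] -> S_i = 4*7^i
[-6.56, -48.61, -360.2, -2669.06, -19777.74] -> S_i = -6.56*7.41^i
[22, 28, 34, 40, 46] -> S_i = 22 + 6*i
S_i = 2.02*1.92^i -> [2.02, 3.88, 7.45, 14.3, 27.45]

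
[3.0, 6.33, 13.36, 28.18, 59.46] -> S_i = 3.00*2.11^i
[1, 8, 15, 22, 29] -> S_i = 1 + 7*i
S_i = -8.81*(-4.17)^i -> [-8.81, 36.74, -153.2, 638.83, -2663.91]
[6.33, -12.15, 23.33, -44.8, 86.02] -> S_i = 6.33*(-1.92)^i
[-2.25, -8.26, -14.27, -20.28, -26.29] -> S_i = -2.25 + -6.01*i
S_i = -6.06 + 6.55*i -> [-6.06, 0.49, 7.04, 13.59, 20.14]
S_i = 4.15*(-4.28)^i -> [4.15, -17.76, 76.02, -325.37, 1392.59]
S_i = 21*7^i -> [21, 147, 1029, 7203, 50421]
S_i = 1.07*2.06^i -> [1.07, 2.2, 4.54, 9.35, 19.27]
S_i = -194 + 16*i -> [-194, -178, -162, -146, -130]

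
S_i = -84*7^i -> [-84, -588, -4116, -28812, -201684]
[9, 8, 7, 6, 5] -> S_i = 9 + -1*i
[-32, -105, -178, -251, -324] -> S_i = -32 + -73*i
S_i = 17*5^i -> [17, 85, 425, 2125, 10625]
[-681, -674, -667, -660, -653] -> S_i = -681 + 7*i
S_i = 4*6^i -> [4, 24, 144, 864, 5184]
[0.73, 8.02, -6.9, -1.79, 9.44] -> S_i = Random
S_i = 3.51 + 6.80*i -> [3.51, 10.31, 17.11, 23.91, 30.71]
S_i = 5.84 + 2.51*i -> [5.84, 8.35, 10.86, 13.37, 15.88]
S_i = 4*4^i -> [4, 16, 64, 256, 1024]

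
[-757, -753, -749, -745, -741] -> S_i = -757 + 4*i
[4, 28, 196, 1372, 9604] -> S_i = 4*7^i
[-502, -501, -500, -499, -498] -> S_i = -502 + 1*i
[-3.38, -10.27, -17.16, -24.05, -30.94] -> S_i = -3.38 + -6.89*i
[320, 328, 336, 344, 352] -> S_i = 320 + 8*i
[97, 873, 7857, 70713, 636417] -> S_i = 97*9^i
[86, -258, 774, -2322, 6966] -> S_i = 86*-3^i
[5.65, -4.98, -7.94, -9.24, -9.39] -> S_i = Random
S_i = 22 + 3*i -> [22, 25, 28, 31, 34]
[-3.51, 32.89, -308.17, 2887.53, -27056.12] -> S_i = -3.51*(-9.37)^i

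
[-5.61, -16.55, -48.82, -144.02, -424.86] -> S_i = -5.61*2.95^i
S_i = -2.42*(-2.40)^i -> [-2.42, 5.81, -13.94, 33.45, -80.29]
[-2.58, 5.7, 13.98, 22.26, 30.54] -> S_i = -2.58 + 8.28*i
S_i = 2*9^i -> [2, 18, 162, 1458, 13122]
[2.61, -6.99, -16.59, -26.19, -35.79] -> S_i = 2.61 + -9.60*i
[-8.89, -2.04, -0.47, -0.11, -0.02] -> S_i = -8.89*0.23^i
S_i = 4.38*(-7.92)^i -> [4.38, -34.69, 274.74, -2175.95, 17233.55]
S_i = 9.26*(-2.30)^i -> [9.26, -21.3, 48.99, -112.67, 259.13]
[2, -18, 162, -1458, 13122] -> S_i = 2*-9^i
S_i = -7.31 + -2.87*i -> [-7.31, -10.18, -13.05, -15.92, -18.79]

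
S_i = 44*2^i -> [44, 88, 176, 352, 704]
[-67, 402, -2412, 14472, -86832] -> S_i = -67*-6^i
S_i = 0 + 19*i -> [0, 19, 38, 57, 76]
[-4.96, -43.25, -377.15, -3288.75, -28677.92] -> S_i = -4.96*8.72^i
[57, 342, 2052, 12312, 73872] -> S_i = 57*6^i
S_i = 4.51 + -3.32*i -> [4.51, 1.19, -2.13, -5.45, -8.77]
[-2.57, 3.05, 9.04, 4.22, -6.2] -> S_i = Random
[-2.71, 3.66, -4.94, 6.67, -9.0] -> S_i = -2.71*(-1.35)^i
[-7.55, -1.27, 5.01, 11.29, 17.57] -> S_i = -7.55 + 6.28*i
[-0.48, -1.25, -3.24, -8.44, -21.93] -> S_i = -0.48*2.60^i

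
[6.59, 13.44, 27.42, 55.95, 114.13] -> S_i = 6.59*2.04^i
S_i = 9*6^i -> [9, 54, 324, 1944, 11664]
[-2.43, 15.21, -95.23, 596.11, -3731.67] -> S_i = -2.43*(-6.26)^i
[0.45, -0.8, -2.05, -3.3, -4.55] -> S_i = 0.45 + -1.25*i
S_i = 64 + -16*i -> [64, 48, 32, 16, 0]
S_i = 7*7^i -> [7, 49, 343, 2401, 16807]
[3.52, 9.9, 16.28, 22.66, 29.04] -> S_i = 3.52 + 6.38*i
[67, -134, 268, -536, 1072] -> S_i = 67*-2^i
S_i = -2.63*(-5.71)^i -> [-2.63, 15.02, -85.75, 489.63, -2795.76]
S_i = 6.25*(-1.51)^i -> [6.25, -9.44, 14.25, -21.52, 32.49]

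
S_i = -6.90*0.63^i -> [-6.9, -4.35, -2.74, -1.73, -1.09]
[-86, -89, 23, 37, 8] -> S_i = Random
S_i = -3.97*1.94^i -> [-3.97, -7.7, -14.94, -28.99, -56.23]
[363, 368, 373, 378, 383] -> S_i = 363 + 5*i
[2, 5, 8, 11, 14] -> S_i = 2 + 3*i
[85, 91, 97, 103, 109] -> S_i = 85 + 6*i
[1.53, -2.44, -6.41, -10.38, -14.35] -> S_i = 1.53 + -3.97*i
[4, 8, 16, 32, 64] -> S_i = 4*2^i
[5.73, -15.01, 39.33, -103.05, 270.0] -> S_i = 5.73*(-2.62)^i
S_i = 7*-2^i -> [7, -14, 28, -56, 112]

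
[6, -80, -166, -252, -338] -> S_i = 6 + -86*i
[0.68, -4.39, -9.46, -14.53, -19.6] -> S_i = 0.68 + -5.07*i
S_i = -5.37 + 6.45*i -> [-5.37, 1.08, 7.53, 13.98, 20.43]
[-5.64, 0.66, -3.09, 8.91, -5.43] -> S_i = Random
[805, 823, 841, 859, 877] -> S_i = 805 + 18*i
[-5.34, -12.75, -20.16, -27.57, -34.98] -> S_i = -5.34 + -7.41*i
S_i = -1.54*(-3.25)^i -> [-1.54, 5.0, -16.27, 52.87, -171.81]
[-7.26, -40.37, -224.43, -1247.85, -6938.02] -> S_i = -7.26*5.56^i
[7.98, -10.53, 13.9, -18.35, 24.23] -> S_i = 7.98*(-1.32)^i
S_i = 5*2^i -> [5, 10, 20, 40, 80]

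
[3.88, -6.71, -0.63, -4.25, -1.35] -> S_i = Random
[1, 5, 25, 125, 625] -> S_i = 1*5^i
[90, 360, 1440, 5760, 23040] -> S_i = 90*4^i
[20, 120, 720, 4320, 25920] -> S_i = 20*6^i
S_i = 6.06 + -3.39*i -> [6.06, 2.67, -0.72, -4.11, -7.5]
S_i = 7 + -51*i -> [7, -44, -95, -146, -197]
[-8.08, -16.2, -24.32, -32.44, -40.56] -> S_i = -8.08 + -8.12*i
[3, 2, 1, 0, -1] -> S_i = 3 + -1*i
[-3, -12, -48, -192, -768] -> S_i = -3*4^i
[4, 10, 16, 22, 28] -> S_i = 4 + 6*i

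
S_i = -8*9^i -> [-8, -72, -648, -5832, -52488]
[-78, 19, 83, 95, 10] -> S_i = Random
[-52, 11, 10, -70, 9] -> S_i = Random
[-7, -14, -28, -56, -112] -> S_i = -7*2^i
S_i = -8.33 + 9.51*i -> [-8.33, 1.18, 10.69, 20.2, 29.71]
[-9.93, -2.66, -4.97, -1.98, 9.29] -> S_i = Random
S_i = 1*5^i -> [1, 5, 25, 125, 625]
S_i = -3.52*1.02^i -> [-3.52, -3.59, -3.66, -3.74, -3.81]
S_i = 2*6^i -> [2, 12, 72, 432, 2592]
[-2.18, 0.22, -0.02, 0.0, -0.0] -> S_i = -2.18*(-0.10)^i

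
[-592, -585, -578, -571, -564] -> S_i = -592 + 7*i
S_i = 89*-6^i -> [89, -534, 3204, -19224, 115344]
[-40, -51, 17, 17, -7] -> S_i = Random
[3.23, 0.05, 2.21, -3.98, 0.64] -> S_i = Random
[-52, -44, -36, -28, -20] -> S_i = -52 + 8*i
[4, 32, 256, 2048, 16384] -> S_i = 4*8^i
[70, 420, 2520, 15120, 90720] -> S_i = 70*6^i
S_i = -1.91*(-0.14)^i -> [-1.91, 0.27, -0.04, 0.01, -0.0]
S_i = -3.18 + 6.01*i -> [-3.18, 2.83, 8.84, 14.85, 20.86]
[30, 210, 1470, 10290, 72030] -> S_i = 30*7^i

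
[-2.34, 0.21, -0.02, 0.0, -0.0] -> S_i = -2.34*(-0.09)^i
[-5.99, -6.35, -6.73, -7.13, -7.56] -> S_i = -5.99*1.06^i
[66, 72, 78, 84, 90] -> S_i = 66 + 6*i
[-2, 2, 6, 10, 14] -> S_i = -2 + 4*i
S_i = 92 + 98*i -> [92, 190, 288, 386, 484]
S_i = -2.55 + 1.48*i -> [-2.55, -1.07, 0.41, 1.89, 3.37]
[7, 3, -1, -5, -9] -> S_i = 7 + -4*i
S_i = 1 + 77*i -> [1, 78, 155, 232, 309]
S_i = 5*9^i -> [5, 45, 405, 3645, 32805]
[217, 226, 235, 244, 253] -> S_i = 217 + 9*i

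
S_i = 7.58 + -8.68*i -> [7.58, -1.1, -9.78, -18.46, -27.14]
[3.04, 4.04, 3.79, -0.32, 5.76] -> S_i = Random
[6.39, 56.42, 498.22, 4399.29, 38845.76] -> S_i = 6.39*8.83^i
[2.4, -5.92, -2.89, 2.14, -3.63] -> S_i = Random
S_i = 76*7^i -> [76, 532, 3724, 26068, 182476]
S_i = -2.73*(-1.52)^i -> [-2.73, 4.15, -6.31, 9.59, -14.57]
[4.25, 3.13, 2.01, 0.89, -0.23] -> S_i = 4.25 + -1.12*i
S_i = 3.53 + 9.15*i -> [3.53, 12.68, 21.83, 30.98, 40.13]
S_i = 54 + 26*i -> [54, 80, 106, 132, 158]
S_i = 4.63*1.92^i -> [4.63, 8.89, 17.07, 32.77, 62.92]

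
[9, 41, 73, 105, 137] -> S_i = 9 + 32*i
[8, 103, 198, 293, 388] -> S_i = 8 + 95*i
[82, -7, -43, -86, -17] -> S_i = Random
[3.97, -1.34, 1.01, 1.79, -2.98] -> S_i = Random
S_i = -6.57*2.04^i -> [-6.57, -13.4, -27.34, -55.78, -113.79]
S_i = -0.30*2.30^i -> [-0.3, -0.69, -1.59, -3.65, -8.4]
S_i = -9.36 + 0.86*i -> [-9.36, -8.5, -7.64, -6.78, -5.92]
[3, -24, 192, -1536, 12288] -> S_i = 3*-8^i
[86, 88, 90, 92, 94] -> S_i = 86 + 2*i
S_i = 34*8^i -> [34, 272, 2176, 17408, 139264]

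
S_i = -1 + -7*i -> [-1, -8, -15, -22, -29]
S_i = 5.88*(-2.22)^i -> [5.88, -13.05, 28.98, -64.33, 142.82]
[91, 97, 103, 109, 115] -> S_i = 91 + 6*i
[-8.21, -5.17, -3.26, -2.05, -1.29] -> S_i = -8.21*0.63^i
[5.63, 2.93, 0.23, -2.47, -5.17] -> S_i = 5.63 + -2.70*i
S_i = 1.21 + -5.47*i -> [1.21, -4.26, -9.73, -15.2, -20.67]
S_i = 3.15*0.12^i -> [3.15, 0.38, 0.05, 0.01, 0.0]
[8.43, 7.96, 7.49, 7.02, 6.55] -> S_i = 8.43 + -0.47*i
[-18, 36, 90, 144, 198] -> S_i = -18 + 54*i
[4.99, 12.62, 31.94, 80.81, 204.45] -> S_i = 4.99*2.53^i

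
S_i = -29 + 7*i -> [-29, -22, -15, -8, -1]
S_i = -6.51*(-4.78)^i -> [-6.51, 31.12, -148.74, 710.99, -3398.54]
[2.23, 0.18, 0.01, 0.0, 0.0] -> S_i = 2.23*0.08^i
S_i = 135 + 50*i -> [135, 185, 235, 285, 335]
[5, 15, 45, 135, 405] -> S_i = 5*3^i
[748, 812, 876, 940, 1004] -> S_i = 748 + 64*i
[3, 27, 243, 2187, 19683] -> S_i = 3*9^i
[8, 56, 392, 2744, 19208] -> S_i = 8*7^i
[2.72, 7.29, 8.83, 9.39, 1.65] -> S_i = Random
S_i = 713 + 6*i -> [713, 719, 725, 731, 737]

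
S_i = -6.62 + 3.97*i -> [-6.62, -2.65, 1.32, 5.29, 9.26]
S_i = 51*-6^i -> [51, -306, 1836, -11016, 66096]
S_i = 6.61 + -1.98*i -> [6.61, 4.63, 2.65, 0.67, -1.31]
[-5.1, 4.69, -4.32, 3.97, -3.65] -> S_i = -5.10*(-0.92)^i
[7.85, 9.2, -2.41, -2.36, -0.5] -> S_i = Random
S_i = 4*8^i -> [4, 32, 256, 2048, 16384]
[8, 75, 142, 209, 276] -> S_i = 8 + 67*i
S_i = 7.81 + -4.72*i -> [7.81, 3.09, -1.63, -6.35, -11.07]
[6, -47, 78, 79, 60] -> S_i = Random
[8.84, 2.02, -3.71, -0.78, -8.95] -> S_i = Random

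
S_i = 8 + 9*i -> [8, 17, 26, 35, 44]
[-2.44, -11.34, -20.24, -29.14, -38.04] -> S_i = -2.44 + -8.90*i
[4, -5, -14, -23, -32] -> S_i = 4 + -9*i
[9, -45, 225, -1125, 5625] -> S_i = 9*-5^i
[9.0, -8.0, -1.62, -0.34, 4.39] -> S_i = Random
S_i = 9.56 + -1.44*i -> [9.56, 8.12, 6.68, 5.24, 3.8]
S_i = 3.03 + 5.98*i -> [3.03, 9.01, 14.99, 20.97, 26.95]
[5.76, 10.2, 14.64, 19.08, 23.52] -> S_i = 5.76 + 4.44*i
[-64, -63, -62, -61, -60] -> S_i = -64 + 1*i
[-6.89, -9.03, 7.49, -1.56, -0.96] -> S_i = Random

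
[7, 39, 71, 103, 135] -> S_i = 7 + 32*i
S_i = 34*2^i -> [34, 68, 136, 272, 544]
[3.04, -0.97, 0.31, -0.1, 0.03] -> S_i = 3.04*(-0.32)^i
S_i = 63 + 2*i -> [63, 65, 67, 69, 71]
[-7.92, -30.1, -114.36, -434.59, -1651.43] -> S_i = -7.92*3.80^i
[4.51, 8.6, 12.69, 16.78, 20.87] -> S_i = 4.51 + 4.09*i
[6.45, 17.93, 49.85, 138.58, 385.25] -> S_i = 6.45*2.78^i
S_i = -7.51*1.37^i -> [-7.51, -10.29, -14.1, -19.31, -26.46]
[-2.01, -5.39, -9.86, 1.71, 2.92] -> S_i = Random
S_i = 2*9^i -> [2, 18, 162, 1458, 13122]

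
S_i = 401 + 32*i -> [401, 433, 465, 497, 529]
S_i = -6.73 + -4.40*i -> [-6.73, -11.13, -15.53, -19.93, -24.33]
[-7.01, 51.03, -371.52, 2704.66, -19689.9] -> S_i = -7.01*(-7.28)^i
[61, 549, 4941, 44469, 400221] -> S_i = 61*9^i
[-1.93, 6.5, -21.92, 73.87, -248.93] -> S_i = -1.93*(-3.37)^i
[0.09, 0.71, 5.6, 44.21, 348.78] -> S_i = 0.09*7.89^i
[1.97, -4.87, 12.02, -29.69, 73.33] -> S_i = 1.97*(-2.47)^i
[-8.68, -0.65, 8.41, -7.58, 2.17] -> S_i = Random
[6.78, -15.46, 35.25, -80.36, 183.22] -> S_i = 6.78*(-2.28)^i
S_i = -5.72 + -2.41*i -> [-5.72, -8.13, -10.54, -12.95, -15.36]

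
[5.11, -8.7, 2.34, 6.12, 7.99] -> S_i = Random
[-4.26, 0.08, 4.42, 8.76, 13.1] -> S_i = -4.26 + 4.34*i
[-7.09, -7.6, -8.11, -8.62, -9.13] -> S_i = -7.09 + -0.51*i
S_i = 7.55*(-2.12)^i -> [7.55, -16.01, 33.93, -71.94, 152.51]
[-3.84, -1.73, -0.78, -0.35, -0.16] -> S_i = -3.84*0.45^i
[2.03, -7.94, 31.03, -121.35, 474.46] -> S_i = 2.03*(-3.91)^i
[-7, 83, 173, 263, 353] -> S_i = -7 + 90*i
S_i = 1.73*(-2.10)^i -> [1.73, -3.63, 7.63, -16.02, 33.65]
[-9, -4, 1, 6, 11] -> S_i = -9 + 5*i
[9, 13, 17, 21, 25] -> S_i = 9 + 4*i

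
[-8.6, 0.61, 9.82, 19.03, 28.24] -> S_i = -8.60 + 9.21*i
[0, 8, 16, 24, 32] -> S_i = 0 + 8*i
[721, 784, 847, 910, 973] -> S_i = 721 + 63*i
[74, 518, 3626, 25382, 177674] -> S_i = 74*7^i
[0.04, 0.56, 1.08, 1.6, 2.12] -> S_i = 0.04 + 0.52*i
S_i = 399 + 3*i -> [399, 402, 405, 408, 411]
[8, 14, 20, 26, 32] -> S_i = 8 + 6*i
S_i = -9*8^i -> [-9, -72, -576, -4608, -36864]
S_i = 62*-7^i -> [62, -434, 3038, -21266, 148862]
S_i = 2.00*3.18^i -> [2.0, 6.36, 20.22, 64.31, 204.52]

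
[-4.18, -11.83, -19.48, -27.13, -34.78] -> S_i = -4.18 + -7.65*i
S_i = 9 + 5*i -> [9, 14, 19, 24, 29]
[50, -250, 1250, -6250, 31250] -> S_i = 50*-5^i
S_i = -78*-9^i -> [-78, 702, -6318, 56862, -511758]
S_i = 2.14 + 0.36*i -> [2.14, 2.5, 2.86, 3.22, 3.58]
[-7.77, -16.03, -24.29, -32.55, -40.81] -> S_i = -7.77 + -8.26*i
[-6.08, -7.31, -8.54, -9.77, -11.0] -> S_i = -6.08 + -1.23*i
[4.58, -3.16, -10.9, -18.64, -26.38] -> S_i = 4.58 + -7.74*i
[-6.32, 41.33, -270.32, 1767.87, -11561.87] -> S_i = -6.32*(-6.54)^i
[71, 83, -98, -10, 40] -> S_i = Random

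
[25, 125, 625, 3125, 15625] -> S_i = 25*5^i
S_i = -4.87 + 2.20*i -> [-4.87, -2.67, -0.47, 1.73, 3.93]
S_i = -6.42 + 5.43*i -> [-6.42, -0.99, 4.44, 9.87, 15.3]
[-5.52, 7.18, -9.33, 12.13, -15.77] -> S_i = -5.52*(-1.30)^i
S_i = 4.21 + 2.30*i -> [4.21, 6.51, 8.81, 11.11, 13.41]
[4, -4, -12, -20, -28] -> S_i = 4 + -8*i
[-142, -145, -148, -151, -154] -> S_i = -142 + -3*i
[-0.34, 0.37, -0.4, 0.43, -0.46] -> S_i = -0.34*(-1.08)^i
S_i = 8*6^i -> [8, 48, 288, 1728, 10368]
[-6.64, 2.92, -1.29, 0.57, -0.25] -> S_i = -6.64*(-0.44)^i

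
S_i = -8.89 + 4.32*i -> [-8.89, -4.57, -0.25, 4.07, 8.39]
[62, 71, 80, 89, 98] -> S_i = 62 + 9*i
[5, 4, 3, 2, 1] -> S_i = 5 + -1*i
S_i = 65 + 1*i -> [65, 66, 67, 68, 69]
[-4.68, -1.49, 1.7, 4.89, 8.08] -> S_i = -4.68 + 3.19*i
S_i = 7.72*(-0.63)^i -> [7.72, -4.86, 3.06, -1.93, 1.22]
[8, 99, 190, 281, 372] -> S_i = 8 + 91*i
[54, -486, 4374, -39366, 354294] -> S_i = 54*-9^i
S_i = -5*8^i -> [-5, -40, -320, -2560, -20480]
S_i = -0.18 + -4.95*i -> [-0.18, -5.13, -10.08, -15.03, -19.98]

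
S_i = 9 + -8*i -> [9, 1, -7, -15, -23]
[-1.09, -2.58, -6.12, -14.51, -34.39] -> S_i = -1.09*2.37^i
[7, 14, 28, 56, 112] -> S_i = 7*2^i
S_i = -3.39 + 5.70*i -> [-3.39, 2.31, 8.01, 13.71, 19.41]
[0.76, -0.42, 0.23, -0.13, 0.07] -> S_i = 0.76*(-0.55)^i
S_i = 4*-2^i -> [4, -8, 16, -32, 64]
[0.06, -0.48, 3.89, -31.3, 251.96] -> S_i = 0.06*(-8.05)^i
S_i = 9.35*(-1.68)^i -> [9.35, -15.71, 26.39, -44.33, 74.48]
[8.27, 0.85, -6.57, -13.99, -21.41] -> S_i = 8.27 + -7.42*i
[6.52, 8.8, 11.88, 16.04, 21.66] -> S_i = 6.52*1.35^i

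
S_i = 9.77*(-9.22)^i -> [9.77, -90.08, 830.53, -7657.51, 70602.2]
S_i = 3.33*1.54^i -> [3.33, 5.13, 7.9, 12.16, 18.73]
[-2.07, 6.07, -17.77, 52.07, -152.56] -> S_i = -2.07*(-2.93)^i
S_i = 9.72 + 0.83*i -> [9.72, 10.55, 11.38, 12.21, 13.04]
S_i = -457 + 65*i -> [-457, -392, -327, -262, -197]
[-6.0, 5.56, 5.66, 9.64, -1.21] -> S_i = Random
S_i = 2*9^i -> [2, 18, 162, 1458, 13122]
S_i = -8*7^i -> [-8, -56, -392, -2744, -19208]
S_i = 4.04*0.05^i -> [4.04, 0.2, 0.01, 0.0, 0.0]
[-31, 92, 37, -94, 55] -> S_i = Random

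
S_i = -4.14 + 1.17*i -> [-4.14, -2.97, -1.8, -0.63, 0.54]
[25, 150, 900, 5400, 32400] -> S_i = 25*6^i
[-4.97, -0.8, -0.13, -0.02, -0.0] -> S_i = -4.97*0.16^i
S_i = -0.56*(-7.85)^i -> [-0.56, 4.4, -34.51, 270.89, -2126.51]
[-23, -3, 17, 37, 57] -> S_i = -23 + 20*i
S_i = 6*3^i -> [6, 18, 54, 162, 486]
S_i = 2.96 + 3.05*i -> [2.96, 6.01, 9.06, 12.11, 15.16]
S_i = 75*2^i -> [75, 150, 300, 600, 1200]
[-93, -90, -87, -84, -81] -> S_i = -93 + 3*i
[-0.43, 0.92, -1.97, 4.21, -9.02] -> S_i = -0.43*(-2.14)^i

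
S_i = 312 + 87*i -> [312, 399, 486, 573, 660]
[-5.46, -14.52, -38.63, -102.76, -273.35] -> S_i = -5.46*2.66^i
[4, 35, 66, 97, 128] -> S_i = 4 + 31*i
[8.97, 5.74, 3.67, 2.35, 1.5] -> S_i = 8.97*0.64^i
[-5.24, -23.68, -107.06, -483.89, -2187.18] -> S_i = -5.24*4.52^i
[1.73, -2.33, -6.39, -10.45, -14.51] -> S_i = 1.73 + -4.06*i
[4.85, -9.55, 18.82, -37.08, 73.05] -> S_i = 4.85*(-1.97)^i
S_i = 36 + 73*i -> [36, 109, 182, 255, 328]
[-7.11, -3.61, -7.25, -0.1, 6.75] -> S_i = Random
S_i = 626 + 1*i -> [626, 627, 628, 629, 630]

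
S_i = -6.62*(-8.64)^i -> [-6.62, 57.2, -494.18, 4269.72, -36890.37]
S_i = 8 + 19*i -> [8, 27, 46, 65, 84]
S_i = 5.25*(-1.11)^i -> [5.25, -5.83, 6.47, -7.18, 7.97]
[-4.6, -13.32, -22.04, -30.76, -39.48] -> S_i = -4.60 + -8.72*i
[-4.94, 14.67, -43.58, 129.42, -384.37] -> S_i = -4.94*(-2.97)^i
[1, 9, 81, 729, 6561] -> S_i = 1*9^i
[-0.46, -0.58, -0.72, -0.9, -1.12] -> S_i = -0.46*1.25^i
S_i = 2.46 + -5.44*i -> [2.46, -2.98, -8.42, -13.86, -19.3]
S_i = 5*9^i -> [5, 45, 405, 3645, 32805]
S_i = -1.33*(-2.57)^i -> [-1.33, 3.42, -8.78, 22.58, -58.02]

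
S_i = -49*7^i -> [-49, -343, -2401, -16807, -117649]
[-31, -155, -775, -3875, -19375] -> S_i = -31*5^i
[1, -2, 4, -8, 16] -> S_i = 1*-2^i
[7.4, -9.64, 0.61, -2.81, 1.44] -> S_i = Random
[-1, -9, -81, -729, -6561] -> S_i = -1*9^i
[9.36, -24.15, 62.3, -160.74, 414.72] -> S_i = 9.36*(-2.58)^i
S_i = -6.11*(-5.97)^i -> [-6.11, 36.48, -217.77, 1300.06, -7761.37]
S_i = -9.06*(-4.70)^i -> [-9.06, 42.58, -200.14, 940.64, -4420.99]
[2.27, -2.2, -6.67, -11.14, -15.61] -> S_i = 2.27 + -4.47*i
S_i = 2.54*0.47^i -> [2.54, 1.19, 0.56, 0.26, 0.12]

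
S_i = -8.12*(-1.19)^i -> [-8.12, 9.66, -11.5, 13.68, -16.28]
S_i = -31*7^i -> [-31, -217, -1519, -10633, -74431]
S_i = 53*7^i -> [53, 371, 2597, 18179, 127253]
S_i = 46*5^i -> [46, 230, 1150, 5750, 28750]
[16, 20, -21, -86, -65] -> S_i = Random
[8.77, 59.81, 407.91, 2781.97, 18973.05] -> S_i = 8.77*6.82^i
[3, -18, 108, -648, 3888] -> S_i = 3*-6^i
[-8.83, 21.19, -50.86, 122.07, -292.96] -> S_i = -8.83*(-2.40)^i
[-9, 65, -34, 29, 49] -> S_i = Random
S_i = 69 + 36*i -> [69, 105, 141, 177, 213]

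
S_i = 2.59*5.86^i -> [2.59, 15.18, 88.94, 521.19, 3054.15]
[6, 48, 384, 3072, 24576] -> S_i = 6*8^i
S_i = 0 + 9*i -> [0, 9, 18, 27, 36]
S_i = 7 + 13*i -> [7, 20, 33, 46, 59]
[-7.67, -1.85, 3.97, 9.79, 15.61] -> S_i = -7.67 + 5.82*i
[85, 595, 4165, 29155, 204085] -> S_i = 85*7^i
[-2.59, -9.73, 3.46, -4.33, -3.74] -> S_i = Random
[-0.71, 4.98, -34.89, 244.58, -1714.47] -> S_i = -0.71*(-7.01)^i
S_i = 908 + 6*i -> [908, 914, 920, 926, 932]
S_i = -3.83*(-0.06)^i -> [-3.83, 0.23, -0.01, 0.0, -0.0]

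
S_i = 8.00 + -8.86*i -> [8.0, -0.86, -9.72, -18.58, -27.44]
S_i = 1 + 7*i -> [1, 8, 15, 22, 29]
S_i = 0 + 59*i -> [0, 59, 118, 177, 236]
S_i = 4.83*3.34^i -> [4.83, 16.13, 53.88, 179.96, 601.08]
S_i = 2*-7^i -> [2, -14, 98, -686, 4802]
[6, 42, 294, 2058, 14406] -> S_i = 6*7^i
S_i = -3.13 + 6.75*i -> [-3.13, 3.62, 10.37, 17.12, 23.87]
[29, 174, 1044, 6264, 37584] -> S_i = 29*6^i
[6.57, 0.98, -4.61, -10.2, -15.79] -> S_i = 6.57 + -5.59*i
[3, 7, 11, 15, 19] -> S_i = 3 + 4*i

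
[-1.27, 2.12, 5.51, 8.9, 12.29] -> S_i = -1.27 + 3.39*i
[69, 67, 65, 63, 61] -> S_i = 69 + -2*i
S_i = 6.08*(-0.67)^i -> [6.08, -4.07, 2.73, -1.83, 1.23]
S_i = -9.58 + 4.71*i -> [-9.58, -4.87, -0.16, 4.55, 9.26]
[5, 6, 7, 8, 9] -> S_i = 5 + 1*i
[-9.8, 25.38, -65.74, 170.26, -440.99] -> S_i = -9.80*(-2.59)^i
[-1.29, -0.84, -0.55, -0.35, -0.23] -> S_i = -1.29*0.65^i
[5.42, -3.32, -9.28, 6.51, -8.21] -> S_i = Random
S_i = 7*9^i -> [7, 63, 567, 5103, 45927]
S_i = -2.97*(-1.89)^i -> [-2.97, 5.61, -10.61, 20.05, -37.9]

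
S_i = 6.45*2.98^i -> [6.45, 19.22, 57.28, 170.69, 508.66]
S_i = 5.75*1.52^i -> [5.75, 8.74, 13.28, 20.19, 30.69]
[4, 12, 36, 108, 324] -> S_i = 4*3^i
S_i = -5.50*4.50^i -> [-5.5, -24.75, -111.38, -501.19, -2255.34]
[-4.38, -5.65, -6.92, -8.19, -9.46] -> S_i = -4.38 + -1.27*i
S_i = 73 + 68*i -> [73, 141, 209, 277, 345]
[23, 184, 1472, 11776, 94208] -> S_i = 23*8^i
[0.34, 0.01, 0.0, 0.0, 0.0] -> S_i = 0.34*0.04^i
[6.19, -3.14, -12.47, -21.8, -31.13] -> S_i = 6.19 + -9.33*i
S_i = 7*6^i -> [7, 42, 252, 1512, 9072]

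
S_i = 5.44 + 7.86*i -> [5.44, 13.3, 21.16, 29.02, 36.88]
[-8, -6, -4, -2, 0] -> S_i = -8 + 2*i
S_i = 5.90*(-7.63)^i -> [5.9, -45.02, 343.48, -2620.75, 19996.32]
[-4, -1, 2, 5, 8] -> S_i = -4 + 3*i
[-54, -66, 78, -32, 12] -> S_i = Random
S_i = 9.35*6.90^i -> [9.35, 64.52, 445.15, 3071.56, 21193.76]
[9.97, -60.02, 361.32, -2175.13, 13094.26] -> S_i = 9.97*(-6.02)^i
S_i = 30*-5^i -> [30, -150, 750, -3750, 18750]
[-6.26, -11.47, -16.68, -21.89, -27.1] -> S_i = -6.26 + -5.21*i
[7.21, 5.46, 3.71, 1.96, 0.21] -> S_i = 7.21 + -1.75*i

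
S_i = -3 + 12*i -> [-3, 9, 21, 33, 45]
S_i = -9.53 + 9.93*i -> [-9.53, 0.4, 10.33, 20.26, 30.19]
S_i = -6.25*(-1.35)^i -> [-6.25, 8.44, -11.39, 15.38, -20.76]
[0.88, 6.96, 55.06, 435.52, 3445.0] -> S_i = 0.88*7.91^i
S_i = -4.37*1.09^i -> [-4.37, -4.76, -5.19, -5.66, -6.17]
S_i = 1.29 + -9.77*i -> [1.29, -8.48, -18.25, -28.02, -37.79]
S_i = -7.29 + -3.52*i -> [-7.29, -10.81, -14.33, -17.85, -21.37]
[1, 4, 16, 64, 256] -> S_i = 1*4^i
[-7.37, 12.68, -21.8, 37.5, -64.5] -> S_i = -7.37*(-1.72)^i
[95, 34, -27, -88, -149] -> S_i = 95 + -61*i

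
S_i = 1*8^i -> [1, 8, 64, 512, 4096]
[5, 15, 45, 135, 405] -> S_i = 5*3^i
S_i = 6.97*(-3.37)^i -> [6.97, -23.49, 79.16, -266.76, 898.98]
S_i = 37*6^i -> [37, 222, 1332, 7992, 47952]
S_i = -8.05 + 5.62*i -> [-8.05, -2.43, 3.19, 8.81, 14.43]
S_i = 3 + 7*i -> [3, 10, 17, 24, 31]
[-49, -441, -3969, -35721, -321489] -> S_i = -49*9^i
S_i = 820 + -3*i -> [820, 817, 814, 811, 808]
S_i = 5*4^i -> [5, 20, 80, 320, 1280]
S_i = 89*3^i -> [89, 267, 801, 2403, 7209]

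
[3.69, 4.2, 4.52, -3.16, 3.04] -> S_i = Random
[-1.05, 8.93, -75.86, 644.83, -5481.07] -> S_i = -1.05*(-8.50)^i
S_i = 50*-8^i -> [50, -400, 3200, -25600, 204800]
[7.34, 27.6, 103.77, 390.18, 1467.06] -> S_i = 7.34*3.76^i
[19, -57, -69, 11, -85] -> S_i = Random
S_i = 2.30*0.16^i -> [2.3, 0.37, 0.06, 0.01, 0.0]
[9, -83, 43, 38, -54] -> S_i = Random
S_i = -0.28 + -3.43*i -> [-0.28, -3.71, -7.14, -10.57, -14.0]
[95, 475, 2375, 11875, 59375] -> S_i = 95*5^i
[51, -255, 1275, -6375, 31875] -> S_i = 51*-5^i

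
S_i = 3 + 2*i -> [3, 5, 7, 9, 11]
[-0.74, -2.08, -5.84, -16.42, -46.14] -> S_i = -0.74*2.81^i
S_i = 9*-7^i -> [9, -63, 441, -3087, 21609]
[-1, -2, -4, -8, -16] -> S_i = -1*2^i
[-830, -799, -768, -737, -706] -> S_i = -830 + 31*i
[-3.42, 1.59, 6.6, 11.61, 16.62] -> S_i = -3.42 + 5.01*i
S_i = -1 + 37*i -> [-1, 36, 73, 110, 147]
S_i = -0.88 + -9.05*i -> [-0.88, -9.93, -18.98, -28.03, -37.08]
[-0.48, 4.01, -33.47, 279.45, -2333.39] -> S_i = -0.48*(-8.35)^i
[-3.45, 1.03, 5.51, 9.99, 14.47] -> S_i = -3.45 + 4.48*i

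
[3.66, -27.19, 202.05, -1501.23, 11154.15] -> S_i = 3.66*(-7.43)^i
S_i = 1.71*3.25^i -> [1.71, 5.56, 18.06, 58.7, 190.78]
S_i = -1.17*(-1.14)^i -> [-1.17, 1.33, -1.52, 1.73, -1.98]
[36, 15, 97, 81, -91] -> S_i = Random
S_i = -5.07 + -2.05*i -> [-5.07, -7.12, -9.17, -11.22, -13.27]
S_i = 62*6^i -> [62, 372, 2232, 13392, 80352]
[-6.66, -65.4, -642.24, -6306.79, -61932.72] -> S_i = -6.66*9.82^i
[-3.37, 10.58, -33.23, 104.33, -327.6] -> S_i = -3.37*(-3.14)^i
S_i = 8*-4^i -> [8, -32, 128, -512, 2048]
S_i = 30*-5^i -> [30, -150, 750, -3750, 18750]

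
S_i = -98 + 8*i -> [-98, -90, -82, -74, -66]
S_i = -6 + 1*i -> [-6, -5, -4, -3, -2]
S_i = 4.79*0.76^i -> [4.79, 3.64, 2.77, 2.1, 1.6]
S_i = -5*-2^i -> [-5, 10, -20, 40, -80]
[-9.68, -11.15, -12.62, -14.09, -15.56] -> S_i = -9.68 + -1.47*i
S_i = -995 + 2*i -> [-995, -993, -991, -989, -987]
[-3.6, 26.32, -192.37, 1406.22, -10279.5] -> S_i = -3.60*(-7.31)^i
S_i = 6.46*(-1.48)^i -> [6.46, -9.56, 14.15, -20.94, 30.99]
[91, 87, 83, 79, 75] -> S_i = 91 + -4*i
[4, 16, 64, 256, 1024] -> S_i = 4*4^i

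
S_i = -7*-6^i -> [-7, 42, -252, 1512, -9072]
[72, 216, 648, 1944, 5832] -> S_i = 72*3^i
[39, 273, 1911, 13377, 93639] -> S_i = 39*7^i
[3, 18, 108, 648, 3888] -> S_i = 3*6^i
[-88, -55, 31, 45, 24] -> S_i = Random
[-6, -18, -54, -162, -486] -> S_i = -6*3^i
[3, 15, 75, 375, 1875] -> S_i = 3*5^i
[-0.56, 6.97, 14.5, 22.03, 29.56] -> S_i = -0.56 + 7.53*i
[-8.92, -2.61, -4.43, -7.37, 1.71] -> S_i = Random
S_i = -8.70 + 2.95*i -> [-8.7, -5.75, -2.8, 0.15, 3.1]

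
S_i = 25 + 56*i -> [25, 81, 137, 193, 249]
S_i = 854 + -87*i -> [854, 767, 680, 593, 506]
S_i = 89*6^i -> [89, 534, 3204, 19224, 115344]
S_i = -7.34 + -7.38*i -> [-7.34, -14.72, -22.1, -29.48, -36.86]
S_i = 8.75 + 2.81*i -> [8.75, 11.56, 14.37, 17.18, 19.99]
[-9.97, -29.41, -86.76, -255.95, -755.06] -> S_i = -9.97*2.95^i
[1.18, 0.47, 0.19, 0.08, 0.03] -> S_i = 1.18*0.40^i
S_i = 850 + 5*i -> [850, 855, 860, 865, 870]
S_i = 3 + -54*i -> [3, -51, -105, -159, -213]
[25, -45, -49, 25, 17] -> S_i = Random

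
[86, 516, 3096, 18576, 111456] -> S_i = 86*6^i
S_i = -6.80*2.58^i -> [-6.8, -17.54, -45.26, -116.78, -301.29]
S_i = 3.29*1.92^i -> [3.29, 6.32, 12.13, 23.29, 44.71]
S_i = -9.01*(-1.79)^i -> [-9.01, 16.13, -28.87, 51.68, -92.5]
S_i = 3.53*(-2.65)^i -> [3.53, -9.35, 24.79, -65.69, 174.08]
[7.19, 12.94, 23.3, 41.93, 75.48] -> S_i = 7.19*1.80^i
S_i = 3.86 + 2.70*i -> [3.86, 6.56, 9.26, 11.96, 14.66]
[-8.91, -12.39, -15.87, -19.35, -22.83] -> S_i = -8.91 + -3.48*i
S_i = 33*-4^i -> [33, -132, 528, -2112, 8448]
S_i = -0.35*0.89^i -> [-0.35, -0.31, -0.28, -0.25, -0.22]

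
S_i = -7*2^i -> [-7, -14, -28, -56, -112]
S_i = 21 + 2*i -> [21, 23, 25, 27, 29]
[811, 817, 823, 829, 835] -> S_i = 811 + 6*i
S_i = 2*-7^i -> [2, -14, 98, -686, 4802]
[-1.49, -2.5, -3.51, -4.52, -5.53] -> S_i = -1.49 + -1.01*i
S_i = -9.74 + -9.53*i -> [-9.74, -19.27, -28.8, -38.33, -47.86]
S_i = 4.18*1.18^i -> [4.18, 4.93, 5.82, 6.87, 8.1]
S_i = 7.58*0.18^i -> [7.58, 1.36, 0.25, 0.04, 0.01]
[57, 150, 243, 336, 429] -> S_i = 57 + 93*i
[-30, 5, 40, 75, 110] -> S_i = -30 + 35*i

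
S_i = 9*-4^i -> [9, -36, 144, -576, 2304]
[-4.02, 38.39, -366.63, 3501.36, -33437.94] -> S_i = -4.02*(-9.55)^i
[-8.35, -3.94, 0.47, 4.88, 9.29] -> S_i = -8.35 + 4.41*i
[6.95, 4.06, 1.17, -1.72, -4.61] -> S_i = 6.95 + -2.89*i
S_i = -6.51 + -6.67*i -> [-6.51, -13.18, -19.85, -26.52, -33.19]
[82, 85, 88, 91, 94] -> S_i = 82 + 3*i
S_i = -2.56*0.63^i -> [-2.56, -1.61, -1.02, -0.64, -0.4]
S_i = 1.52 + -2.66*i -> [1.52, -1.14, -3.8, -6.46, -9.12]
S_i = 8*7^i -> [8, 56, 392, 2744, 19208]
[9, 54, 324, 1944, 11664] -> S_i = 9*6^i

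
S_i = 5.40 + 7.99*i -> [5.4, 13.39, 21.38, 29.37, 37.36]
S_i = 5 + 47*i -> [5, 52, 99, 146, 193]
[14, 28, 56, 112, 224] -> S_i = 14*2^i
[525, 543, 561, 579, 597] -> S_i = 525 + 18*i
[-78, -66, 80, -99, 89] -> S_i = Random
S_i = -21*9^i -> [-21, -189, -1701, -15309, -137781]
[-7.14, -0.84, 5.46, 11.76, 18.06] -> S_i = -7.14 + 6.30*i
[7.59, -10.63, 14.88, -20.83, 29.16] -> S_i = 7.59*(-1.40)^i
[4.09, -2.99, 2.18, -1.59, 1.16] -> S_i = 4.09*(-0.73)^i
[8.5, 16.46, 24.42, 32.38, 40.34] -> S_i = 8.50 + 7.96*i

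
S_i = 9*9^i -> [9, 81, 729, 6561, 59049]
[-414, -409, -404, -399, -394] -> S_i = -414 + 5*i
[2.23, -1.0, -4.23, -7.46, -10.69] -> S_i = 2.23 + -3.23*i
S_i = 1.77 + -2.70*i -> [1.77, -0.93, -3.63, -6.33, -9.03]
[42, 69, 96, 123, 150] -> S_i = 42 + 27*i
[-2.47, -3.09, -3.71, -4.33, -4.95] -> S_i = -2.47 + -0.62*i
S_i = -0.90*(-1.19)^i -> [-0.9, 1.07, -1.27, 1.52, -1.8]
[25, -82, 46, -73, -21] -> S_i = Random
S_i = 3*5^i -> [3, 15, 75, 375, 1875]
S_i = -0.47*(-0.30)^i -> [-0.47, 0.14, -0.04, 0.01, -0.0]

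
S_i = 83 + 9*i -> [83, 92, 101, 110, 119]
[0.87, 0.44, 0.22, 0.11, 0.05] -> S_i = 0.87*0.50^i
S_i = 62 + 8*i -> [62, 70, 78, 86, 94]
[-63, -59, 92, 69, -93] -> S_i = Random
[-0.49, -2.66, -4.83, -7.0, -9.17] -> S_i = -0.49 + -2.17*i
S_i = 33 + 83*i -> [33, 116, 199, 282, 365]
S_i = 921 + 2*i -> [921, 923, 925, 927, 929]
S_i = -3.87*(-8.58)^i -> [-3.87, 33.2, -284.9, 2444.4, -20972.98]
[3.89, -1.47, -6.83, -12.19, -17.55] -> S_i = 3.89 + -5.36*i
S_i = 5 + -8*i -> [5, -3, -11, -19, -27]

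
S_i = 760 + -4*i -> [760, 756, 752, 748, 744]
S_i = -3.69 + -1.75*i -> [-3.69, -5.44, -7.19, -8.94, -10.69]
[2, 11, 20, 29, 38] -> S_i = 2 + 9*i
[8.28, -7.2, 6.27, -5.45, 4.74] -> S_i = 8.28*(-0.87)^i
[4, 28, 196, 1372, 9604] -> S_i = 4*7^i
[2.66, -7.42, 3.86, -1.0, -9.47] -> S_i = Random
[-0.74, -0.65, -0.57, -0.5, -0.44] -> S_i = -0.74*0.88^i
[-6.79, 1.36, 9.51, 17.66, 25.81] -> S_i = -6.79 + 8.15*i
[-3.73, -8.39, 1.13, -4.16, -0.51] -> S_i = Random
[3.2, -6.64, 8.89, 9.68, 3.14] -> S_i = Random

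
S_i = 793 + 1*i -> [793, 794, 795, 796, 797]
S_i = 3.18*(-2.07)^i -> [3.18, -6.58, 13.63, -28.21, 58.39]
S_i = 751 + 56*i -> [751, 807, 863, 919, 975]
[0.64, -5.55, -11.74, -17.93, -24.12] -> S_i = 0.64 + -6.19*i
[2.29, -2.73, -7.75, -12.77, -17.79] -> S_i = 2.29 + -5.02*i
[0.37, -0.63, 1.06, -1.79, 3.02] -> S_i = 0.37*(-1.69)^i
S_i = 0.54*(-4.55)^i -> [0.54, -2.46, 11.18, -50.87, 231.44]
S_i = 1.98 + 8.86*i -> [1.98, 10.84, 19.7, 28.56, 37.42]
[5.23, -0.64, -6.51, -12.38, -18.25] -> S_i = 5.23 + -5.87*i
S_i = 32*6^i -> [32, 192, 1152, 6912, 41472]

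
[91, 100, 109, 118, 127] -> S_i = 91 + 9*i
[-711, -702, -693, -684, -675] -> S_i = -711 + 9*i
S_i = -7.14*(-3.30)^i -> [-7.14, 23.56, -77.75, 256.59, -846.75]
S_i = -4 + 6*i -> [-4, 2, 8, 14, 20]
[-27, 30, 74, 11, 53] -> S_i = Random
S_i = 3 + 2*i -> [3, 5, 7, 9, 11]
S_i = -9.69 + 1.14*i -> [-9.69, -8.55, -7.41, -6.27, -5.13]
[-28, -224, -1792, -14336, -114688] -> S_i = -28*8^i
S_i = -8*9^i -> [-8, -72, -648, -5832, -52488]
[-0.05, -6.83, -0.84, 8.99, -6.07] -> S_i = Random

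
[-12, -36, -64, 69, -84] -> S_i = Random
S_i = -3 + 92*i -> [-3, 89, 181, 273, 365]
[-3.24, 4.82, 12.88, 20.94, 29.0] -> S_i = -3.24 + 8.06*i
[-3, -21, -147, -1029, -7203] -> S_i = -3*7^i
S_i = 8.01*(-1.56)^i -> [8.01, -12.5, 19.49, -30.41, 47.44]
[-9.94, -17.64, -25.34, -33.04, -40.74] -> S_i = -9.94 + -7.70*i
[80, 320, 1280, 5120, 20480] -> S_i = 80*4^i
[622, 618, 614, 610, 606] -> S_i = 622 + -4*i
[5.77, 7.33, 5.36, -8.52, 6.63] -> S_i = Random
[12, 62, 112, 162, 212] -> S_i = 12 + 50*i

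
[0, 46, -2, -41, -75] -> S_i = Random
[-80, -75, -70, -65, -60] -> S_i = -80 + 5*i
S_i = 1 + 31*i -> [1, 32, 63, 94, 125]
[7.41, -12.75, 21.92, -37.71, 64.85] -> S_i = 7.41*(-1.72)^i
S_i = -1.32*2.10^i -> [-1.32, -2.77, -5.82, -12.22, -25.67]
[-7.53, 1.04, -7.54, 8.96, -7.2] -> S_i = Random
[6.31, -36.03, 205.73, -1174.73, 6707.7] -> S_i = 6.31*(-5.71)^i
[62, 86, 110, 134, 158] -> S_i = 62 + 24*i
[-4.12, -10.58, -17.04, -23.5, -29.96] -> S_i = -4.12 + -6.46*i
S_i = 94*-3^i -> [94, -282, 846, -2538, 7614]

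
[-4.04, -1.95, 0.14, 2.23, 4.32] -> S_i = -4.04 + 2.09*i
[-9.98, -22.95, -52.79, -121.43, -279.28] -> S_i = -9.98*2.30^i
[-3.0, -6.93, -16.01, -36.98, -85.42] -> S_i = -3.00*2.31^i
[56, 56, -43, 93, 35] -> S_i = Random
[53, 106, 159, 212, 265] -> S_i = 53 + 53*i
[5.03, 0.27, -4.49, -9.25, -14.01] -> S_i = 5.03 + -4.76*i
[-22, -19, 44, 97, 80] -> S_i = Random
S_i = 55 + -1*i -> [55, 54, 53, 52, 51]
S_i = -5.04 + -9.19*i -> [-5.04, -14.23, -23.42, -32.61, -41.8]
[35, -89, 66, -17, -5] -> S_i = Random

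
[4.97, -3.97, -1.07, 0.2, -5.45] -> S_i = Random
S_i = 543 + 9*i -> [543, 552, 561, 570, 579]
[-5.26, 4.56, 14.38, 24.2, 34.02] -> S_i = -5.26 + 9.82*i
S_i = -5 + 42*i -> [-5, 37, 79, 121, 163]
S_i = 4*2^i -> [4, 8, 16, 32, 64]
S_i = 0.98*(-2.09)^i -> [0.98, -2.05, 4.28, -8.95, 18.7]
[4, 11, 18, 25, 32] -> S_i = 4 + 7*i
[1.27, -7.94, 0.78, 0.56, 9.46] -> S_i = Random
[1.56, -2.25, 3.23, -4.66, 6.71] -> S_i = 1.56*(-1.44)^i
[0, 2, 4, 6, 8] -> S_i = 0 + 2*i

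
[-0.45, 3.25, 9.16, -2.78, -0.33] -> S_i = Random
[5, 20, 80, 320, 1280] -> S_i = 5*4^i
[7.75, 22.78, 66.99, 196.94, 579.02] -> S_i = 7.75*2.94^i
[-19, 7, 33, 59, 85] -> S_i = -19 + 26*i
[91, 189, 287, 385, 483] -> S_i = 91 + 98*i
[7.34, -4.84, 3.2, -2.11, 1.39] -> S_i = 7.34*(-0.66)^i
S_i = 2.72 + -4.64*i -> [2.72, -1.92, -6.56, -11.2, -15.84]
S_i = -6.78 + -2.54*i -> [-6.78, -9.32, -11.86, -14.4, -16.94]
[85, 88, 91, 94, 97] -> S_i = 85 + 3*i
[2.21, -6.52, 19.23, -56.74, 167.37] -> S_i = 2.21*(-2.95)^i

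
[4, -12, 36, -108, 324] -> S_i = 4*-3^i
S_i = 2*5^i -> [2, 10, 50, 250, 1250]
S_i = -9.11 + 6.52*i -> [-9.11, -2.59, 3.93, 10.45, 16.97]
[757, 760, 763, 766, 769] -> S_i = 757 + 3*i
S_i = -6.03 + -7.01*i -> [-6.03, -13.04, -20.05, -27.06, -34.07]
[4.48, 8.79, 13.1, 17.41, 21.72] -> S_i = 4.48 + 4.31*i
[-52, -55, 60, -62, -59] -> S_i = Random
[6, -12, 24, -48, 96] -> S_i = 6*-2^i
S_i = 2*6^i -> [2, 12, 72, 432, 2592]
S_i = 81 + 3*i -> [81, 84, 87, 90, 93]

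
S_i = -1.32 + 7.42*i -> [-1.32, 6.1, 13.52, 20.94, 28.36]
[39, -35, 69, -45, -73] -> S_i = Random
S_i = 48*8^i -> [48, 384, 3072, 24576, 196608]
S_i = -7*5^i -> [-7, -35, -175, -875, -4375]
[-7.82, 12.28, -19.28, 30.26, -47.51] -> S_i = -7.82*(-1.57)^i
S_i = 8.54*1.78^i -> [8.54, 15.2, 27.06, 48.16, 85.73]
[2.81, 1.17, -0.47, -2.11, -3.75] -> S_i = 2.81 + -1.64*i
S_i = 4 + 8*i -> [4, 12, 20, 28, 36]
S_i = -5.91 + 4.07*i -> [-5.91, -1.84, 2.23, 6.3, 10.37]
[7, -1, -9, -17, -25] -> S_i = 7 + -8*i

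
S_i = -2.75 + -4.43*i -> [-2.75, -7.18, -11.61, -16.04, -20.47]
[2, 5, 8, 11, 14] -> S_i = 2 + 3*i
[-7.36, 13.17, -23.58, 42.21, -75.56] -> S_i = -7.36*(-1.79)^i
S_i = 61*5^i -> [61, 305, 1525, 7625, 38125]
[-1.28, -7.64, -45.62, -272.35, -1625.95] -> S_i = -1.28*5.97^i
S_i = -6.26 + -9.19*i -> [-6.26, -15.45, -24.64, -33.83, -43.02]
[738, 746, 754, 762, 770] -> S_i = 738 + 8*i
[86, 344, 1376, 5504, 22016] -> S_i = 86*4^i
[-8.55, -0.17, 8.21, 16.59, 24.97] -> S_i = -8.55 + 8.38*i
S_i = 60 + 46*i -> [60, 106, 152, 198, 244]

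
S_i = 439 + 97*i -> [439, 536, 633, 730, 827]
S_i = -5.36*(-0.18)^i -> [-5.36, 0.96, -0.17, 0.03, -0.01]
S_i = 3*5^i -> [3, 15, 75, 375, 1875]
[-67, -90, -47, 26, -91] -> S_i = Random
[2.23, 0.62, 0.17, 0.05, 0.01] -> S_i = 2.23*0.28^i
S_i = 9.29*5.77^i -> [9.29, 53.6, 309.29, 1784.61, 10297.2]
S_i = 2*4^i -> [2, 8, 32, 128, 512]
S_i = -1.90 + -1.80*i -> [-1.9, -3.7, -5.5, -7.3, -9.1]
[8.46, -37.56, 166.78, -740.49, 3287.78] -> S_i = 8.46*(-4.44)^i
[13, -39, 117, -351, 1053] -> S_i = 13*-3^i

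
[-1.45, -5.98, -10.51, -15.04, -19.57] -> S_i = -1.45 + -4.53*i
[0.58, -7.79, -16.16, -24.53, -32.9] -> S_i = 0.58 + -8.37*i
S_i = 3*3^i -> [3, 9, 27, 81, 243]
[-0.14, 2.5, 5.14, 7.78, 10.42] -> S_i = -0.14 + 2.64*i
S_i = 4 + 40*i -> [4, 44, 84, 124, 164]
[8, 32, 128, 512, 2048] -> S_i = 8*4^i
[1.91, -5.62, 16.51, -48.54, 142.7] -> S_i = 1.91*(-2.94)^i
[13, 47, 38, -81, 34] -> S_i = Random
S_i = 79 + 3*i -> [79, 82, 85, 88, 91]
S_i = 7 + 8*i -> [7, 15, 23, 31, 39]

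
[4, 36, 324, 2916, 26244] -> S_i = 4*9^i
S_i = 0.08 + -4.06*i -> [0.08, -3.98, -8.04, -12.1, -16.16]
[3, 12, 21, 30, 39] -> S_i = 3 + 9*i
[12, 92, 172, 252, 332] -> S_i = 12 + 80*i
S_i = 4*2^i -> [4, 8, 16, 32, 64]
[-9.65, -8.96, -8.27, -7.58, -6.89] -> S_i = -9.65 + 0.69*i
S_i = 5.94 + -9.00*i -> [5.94, -3.06, -12.06, -21.06, -30.06]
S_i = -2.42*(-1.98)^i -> [-2.42, 4.79, -9.49, 18.78, -37.19]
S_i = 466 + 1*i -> [466, 467, 468, 469, 470]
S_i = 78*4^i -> [78, 312, 1248, 4992, 19968]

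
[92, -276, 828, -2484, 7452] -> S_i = 92*-3^i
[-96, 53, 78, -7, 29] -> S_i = Random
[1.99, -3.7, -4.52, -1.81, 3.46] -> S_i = Random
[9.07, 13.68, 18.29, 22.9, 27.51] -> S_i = 9.07 + 4.61*i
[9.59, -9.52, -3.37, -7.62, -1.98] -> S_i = Random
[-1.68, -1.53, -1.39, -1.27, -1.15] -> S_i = -1.68*0.91^i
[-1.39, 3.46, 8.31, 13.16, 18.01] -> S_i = -1.39 + 4.85*i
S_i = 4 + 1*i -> [4, 5, 6, 7, 8]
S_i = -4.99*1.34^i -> [-4.99, -6.69, -8.96, -12.01, -16.09]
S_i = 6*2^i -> [6, 12, 24, 48, 96]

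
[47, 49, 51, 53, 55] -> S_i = 47 + 2*i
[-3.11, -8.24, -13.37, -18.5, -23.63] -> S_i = -3.11 + -5.13*i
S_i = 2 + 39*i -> [2, 41, 80, 119, 158]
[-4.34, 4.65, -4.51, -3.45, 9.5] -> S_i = Random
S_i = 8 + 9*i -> [8, 17, 26, 35, 44]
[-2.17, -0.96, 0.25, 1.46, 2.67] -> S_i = -2.17 + 1.21*i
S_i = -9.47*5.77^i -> [-9.47, -54.64, -315.28, -1819.19, -10496.71]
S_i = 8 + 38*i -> [8, 46, 84, 122, 160]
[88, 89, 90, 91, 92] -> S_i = 88 + 1*i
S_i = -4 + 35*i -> [-4, 31, 66, 101, 136]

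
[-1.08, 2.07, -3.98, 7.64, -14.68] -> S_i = -1.08*(-1.92)^i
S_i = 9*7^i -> [9, 63, 441, 3087, 21609]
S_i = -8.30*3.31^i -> [-8.3, -27.47, -90.94, -301.0, -996.3]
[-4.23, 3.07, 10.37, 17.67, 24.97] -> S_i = -4.23 + 7.30*i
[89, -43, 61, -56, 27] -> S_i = Random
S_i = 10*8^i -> [10, 80, 640, 5120, 40960]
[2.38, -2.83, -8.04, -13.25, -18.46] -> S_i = 2.38 + -5.21*i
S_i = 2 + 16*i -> [2, 18, 34, 50, 66]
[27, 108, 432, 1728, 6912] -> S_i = 27*4^i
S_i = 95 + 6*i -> [95, 101, 107, 113, 119]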